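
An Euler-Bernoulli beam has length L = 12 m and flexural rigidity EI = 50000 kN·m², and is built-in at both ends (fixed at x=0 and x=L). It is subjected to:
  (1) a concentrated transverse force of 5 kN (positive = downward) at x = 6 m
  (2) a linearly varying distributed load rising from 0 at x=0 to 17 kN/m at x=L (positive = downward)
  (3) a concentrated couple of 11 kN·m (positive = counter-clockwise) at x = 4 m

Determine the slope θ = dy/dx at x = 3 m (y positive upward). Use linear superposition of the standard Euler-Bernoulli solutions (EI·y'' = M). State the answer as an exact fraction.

θ(3) = -18821/8000000 rad

Load 1 — point force P=5 kN at a=6 m (b=L-a=6):
  θ_1 = -Pb²x(2aL-(3a+b)x)/(2L³EI)  [x≤a] = -5·6²·3·(2·6·12-(3·6+6)·3)/(2·12³·50000) = -9/40000 rad
Load 2 — triangular load w₀=17 kN/m (0→w₀ over full span):
  θ_2 = -w₀(2x(L-x)(L-2x)(x+2L)+x²(L-x)²)/(120LEI) = -17·(2·3·(12-3)·(12-2·3)·(3+2·12)+3²·(12-3)²)/(120·12·50000) = -17901/8000000 rad
Load 3 — applied couple M₀=11 kN·m at a=4 m (b=L-a=8):
  θ_3 = (R_Ax²/2 - M_Ax)/EI  [x≤a] with R_A=11/9, M_A=0 = ((11/9)·3²/2 - 0·3)/50000 = 11/100000 rad
Superposition: θ = Σ θ_i = -18821/8000000 rad ≈ -0.002353 rad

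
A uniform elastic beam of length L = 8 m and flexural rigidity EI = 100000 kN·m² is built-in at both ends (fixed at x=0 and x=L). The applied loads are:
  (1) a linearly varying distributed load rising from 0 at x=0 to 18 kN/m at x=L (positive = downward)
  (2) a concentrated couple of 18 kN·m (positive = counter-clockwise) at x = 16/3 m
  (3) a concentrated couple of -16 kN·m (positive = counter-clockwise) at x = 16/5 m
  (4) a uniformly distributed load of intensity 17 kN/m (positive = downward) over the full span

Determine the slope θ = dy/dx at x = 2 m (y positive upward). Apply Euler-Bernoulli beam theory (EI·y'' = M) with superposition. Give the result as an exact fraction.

Load 1 — triangular load w₀=18 kN/m (0→w₀ over full span):
  θ_1 = -w₀(2x(L-x)(L-2x)(x+2L)+x²(L-x)²)/(120LEI) = -18·(2·2·(8-2)·(8-2·2)·(2+2·8)+2²·(8-2)²)/(120·8·100000) = -351/1000000 rad
Load 2 — applied couple M₀=18 kN·m at a=16/3 m (b=L-a=8/3):
  θ_2 = (R_Ax²/2 - M_Ax)/EI  [x≤a] with R_A=3, M_A=6 = (3·2²/2 - 6·2)/100000 = -3/50000 rad
Load 3 — applied couple M₀=-16 kN·m at a=16/5 m (b=L-a=24/5):
  θ_3 = (R_Ax²/2 - M_Ax)/EI  [x≤a] with R_A=-72/25, M_A=-48/25 = ((-72/25)·2²/2 - (-48/25)·2)/100000 = -3/156250 rad
Load 4 — uniform load w=17 kN/m over full span:
  θ_4 = -wx(L-x)(L-2x)/(12EI) = -17·2·(8-2)·(8-2·2)/(12·100000) = -17/25000 rad
Superposition: θ = Σ θ_i = -5551/5000000 rad ≈ -0.001110 rad

θ(2) = -5551/5000000 rad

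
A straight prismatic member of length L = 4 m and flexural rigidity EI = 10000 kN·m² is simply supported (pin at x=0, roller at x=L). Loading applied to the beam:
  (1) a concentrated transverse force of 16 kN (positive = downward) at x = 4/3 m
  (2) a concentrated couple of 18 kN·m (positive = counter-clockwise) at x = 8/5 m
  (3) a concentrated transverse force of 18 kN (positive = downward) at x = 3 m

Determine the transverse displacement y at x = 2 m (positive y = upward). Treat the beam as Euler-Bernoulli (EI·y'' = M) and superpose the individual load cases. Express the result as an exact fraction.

y(2) = -114181/40500000 m

Load 1 — point force P=16 kN at a=4/3 m (b=L-a=8/3):
  y_1 = -Pa(L-x)(2Lx-a²-x²)/(6LEI)  [x>a] = -16·(4/3)·(4-2)·(2·4·2-(4/3)²-2²)/(6·4·10000) = -92/50625 m
Load 2 — applied couple M₀=18 kN·m at a=8/5 m (b=L-a=12/5):
  y_2 = (M₀x³/(6L)-M₀(x-a)²/2+C₁x)/EI  [x>a] with C₁=M₀(3b²-L²)/(6L)=24/25 = (18·2³/(6·4)-18·(2-(8/5))²/2+(24/25)·2)/10000 = 81/125000 m
Load 3 — point force P=18 kN at a=3 m (b=L-a=1):
  y_3 = -Pbx(L²-b²-x²)/(6LEI)  [x≤a] = -18·1·2·(4²-1²-2²)/(6·4·10000) = -33/20000 m
Superposition: y = Σ y_i = -114181/40500000 m ≈ -0.002819 m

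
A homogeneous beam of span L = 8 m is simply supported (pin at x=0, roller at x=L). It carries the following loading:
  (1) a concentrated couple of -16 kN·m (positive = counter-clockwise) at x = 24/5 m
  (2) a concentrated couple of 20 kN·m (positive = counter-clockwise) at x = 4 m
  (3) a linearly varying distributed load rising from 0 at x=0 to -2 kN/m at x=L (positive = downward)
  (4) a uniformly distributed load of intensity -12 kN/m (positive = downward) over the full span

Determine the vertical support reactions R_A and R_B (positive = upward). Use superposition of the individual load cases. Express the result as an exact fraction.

R_A = -301/6 kN, R_B = -323/6 kN

Load 1 — applied couple M₀=-16 kN·m at a=24/5 m (b=L-a=16/5):
  R_A = M₀/L = (-16)/8 = -2 kN
  R_B = -M₀/L = -(-16)/8 = 2 kN
Load 2 — applied couple M₀=20 kN·m at a=4 m (b=L-a=4):
  R_A = M₀/L = 20/8 = 5/2 kN
  R_B = -M₀/L = -20/8 = -5/2 kN
Load 3 — triangular load w₀=-2 kN/m (0→w₀ over full span):
  R_A = w₀L/6 = (-2)·8/6 = -8/3 kN
  R_B = w₀L/3 = (-2)·8/3 = -16/3 kN
Load 4 — uniform load w=-12 kN/m over full span:
  R_A = wL/2 = (-12)·8/2 = -48 kN
  R_B = wL/2 = (-12)·8/2 = -48 kN
Superposition: R_A = -301/6 kN, R_B = -323/6 kN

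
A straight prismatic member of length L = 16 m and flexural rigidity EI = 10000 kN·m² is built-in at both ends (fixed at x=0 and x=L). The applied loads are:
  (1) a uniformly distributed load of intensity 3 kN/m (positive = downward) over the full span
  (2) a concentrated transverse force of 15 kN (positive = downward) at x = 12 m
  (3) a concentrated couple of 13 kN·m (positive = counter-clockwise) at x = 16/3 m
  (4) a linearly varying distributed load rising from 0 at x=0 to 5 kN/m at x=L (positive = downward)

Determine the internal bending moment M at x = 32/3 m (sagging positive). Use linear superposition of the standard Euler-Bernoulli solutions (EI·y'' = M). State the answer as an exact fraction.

Load 1 — uniform load w=3 kN/m over full span:
  M_1 = wLx/2 - wL²/12 - wx²/2 = 3·16·(32/3)/2 - 3·16²/12 - 3·(32/3)²/2 = 64/3 kN·m
Load 2 — point force P=15 kN at a=12 m (b=L-a=4):
  M_2 = Pb²(3a+b)x/L³ - Pab²/L²  [x≤a] = 15·4²·(3·12+4)·(32/3)/16³ - 15·12·4²/16² = 55/4 kN·m
Load 3 — applied couple M₀=13 kN·m at a=16/3 m (b=L-a=32/3):
  M_3 = R_Ax - M_A - M₀  [x>a] with R_A=13/12, M_A=0 = (13/12)·(32/3) - 0 - 13 = -13/9 kN·m
Load 4 — triangular load w₀=5 kN/m (0→w₀ over full span):
  M_4 = 3w₀Lx/20 - w₀L²/30 - w₀x³/(6L) = 3·5·16·(32/3)/20 - 5·16²/30 - 5·(32/3)³/(6·16) = 1792/81 kN·m
Superposition: M = Σ M_i = 18067/324 kN·m ≈ 55.762346 kN·m

M(32/3) = 18067/324 kN·m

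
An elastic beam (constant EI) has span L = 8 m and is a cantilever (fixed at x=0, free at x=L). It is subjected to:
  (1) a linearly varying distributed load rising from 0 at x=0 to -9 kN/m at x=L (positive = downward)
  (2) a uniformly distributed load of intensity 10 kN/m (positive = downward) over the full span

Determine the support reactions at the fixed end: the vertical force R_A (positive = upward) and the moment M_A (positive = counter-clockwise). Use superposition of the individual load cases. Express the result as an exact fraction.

R_A = 44 kN, M_A = 128 kN·m

Load 1 — triangular load w₀=-9 kN/m (0→w₀ over full span):
  R_A = w₀L/2 = (-9)·8/2 = -36 kN
  M_A = w₀L²/3 = (-9)·8²/3 = -192 kN·m
Load 2 — uniform load w=10 kN/m over full span:
  R_A = wL = 10·8 = 80 kN
  M_A = wL²/2 = 10·8²/2 = 320 kN·m
Superposition: R_A = 44 kN, M_A = 128 kN·m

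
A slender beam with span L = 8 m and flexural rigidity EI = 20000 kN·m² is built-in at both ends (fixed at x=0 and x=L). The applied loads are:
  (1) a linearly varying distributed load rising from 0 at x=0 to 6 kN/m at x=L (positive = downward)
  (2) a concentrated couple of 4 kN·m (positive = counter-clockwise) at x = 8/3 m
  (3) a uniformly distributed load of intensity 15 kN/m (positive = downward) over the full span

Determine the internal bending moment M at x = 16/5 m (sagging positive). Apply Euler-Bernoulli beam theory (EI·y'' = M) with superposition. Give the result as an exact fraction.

M(16/5) = 14804/375 kN·m

Load 1 — triangular load w₀=6 kN/m (0→w₀ over full span):
  M_1 = 3w₀Lx/20 - w₀L²/30 - w₀x³/(6L) = 3·6·8·(16/5)/20 - 6·8²/30 - 6·(16/5)³/(6·8) = 768/125 kN·m
Load 2 — applied couple M₀=4 kN·m at a=8/3 m (b=L-a=16/3):
  M_2 = R_Ax - M_A - M₀  [x>a] with R_A=2/3, M_A=0 = (2/3)·(16/5) - 0 - 4 = -28/15 kN·m
Load 3 — uniform load w=15 kN/m over full span:
  M_3 = wLx/2 - wL²/12 - wx²/2 = 15·8·(16/5)/2 - 15·8²/12 - 15·(16/5)²/2 = 176/5 kN·m
Superposition: M = Σ M_i = 14804/375 kN·m ≈ 39.477333 kN·m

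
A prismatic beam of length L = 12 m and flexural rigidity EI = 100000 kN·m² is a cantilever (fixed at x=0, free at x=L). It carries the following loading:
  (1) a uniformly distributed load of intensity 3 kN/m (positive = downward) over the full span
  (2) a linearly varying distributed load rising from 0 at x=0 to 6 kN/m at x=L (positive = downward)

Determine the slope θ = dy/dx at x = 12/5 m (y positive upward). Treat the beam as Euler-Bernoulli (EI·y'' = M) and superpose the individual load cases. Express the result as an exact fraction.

θ(12/5) = -39447/3906250 rad

Load 1 — uniform load w=3 kN/m over full span:
  θ_1 = -wx(x²-3Lx+3L²)/(6EI) = -3·(12/5)·((12/5)²-3·12·(12/5)+3·12²)/(6·100000) = -1647/390625 rad
Load 2 — triangular load w₀=6 kN/m (0→w₀ over full span):
  θ_2 = (w₀Lx²/4-w₀L²x/3-w₀x⁴/(24L))/EI = (6·12·(12/5)²/4-6·12²·(12/5)/3-6·(12/5)⁴/(24·12))/100000 = -22977/3906250 rad
Superposition: θ = Σ θ_i = -39447/3906250 rad ≈ -0.010098 rad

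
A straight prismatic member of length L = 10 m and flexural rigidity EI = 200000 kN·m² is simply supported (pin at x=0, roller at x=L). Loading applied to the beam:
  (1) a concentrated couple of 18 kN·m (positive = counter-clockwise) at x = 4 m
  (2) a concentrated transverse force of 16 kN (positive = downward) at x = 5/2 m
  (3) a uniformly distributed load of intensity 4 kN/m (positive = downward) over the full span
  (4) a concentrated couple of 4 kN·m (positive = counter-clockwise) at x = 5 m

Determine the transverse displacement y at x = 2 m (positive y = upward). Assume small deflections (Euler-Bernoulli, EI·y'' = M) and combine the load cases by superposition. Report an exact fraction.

y(2) = -6959/3000000 m

Load 1 — applied couple M₀=18 kN·m at a=4 m (b=L-a=6):
  y_1 = (M₀x³/(6L)+C₁x)/EI  [x≤a] with C₁=M₀(3b²-L²)/(6L)=12/5 = (18·2³/(6·10)+(12/5)·2)/200000 = 9/250000 m
Load 2 — point force P=16 kN at a=5/2 m (b=L-a=15/2):
  y_2 = -Pbx(L²-b²-x²)/(6LEI)  [x≤a] = -16·(15/2)·2·(10²-(15/2)²-2²)/(6·10·200000) = -159/200000 m
Load 3 — uniform load w=4 kN/m over full span:
  y_3 = -wx(L³-2Lx²+x³)/(24EI) = -4·2·(10³-2·10·2²+2³)/(24·200000) = -29/18750 m
Load 4 — applied couple M₀=4 kN·m at a=5 m (b=L-a=5):
  y_4 = (M₀x³/(6L)+C₁x)/EI  [x≤a] with C₁=M₀(3b²-L²)/(6L)=-5/3 = (4·2³/(6·10)+(-5/3)·2)/200000 = -7/500000 m
Superposition: y = Σ y_i = -6959/3000000 m ≈ -0.002320 m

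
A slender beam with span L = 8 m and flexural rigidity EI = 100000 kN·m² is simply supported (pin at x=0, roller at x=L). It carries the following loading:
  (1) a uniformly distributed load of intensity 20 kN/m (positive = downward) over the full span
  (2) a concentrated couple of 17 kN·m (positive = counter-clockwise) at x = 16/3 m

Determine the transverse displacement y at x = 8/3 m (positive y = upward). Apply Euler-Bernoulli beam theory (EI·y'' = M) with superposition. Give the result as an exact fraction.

y(8/3) = -1459/151875 m

Load 1 — uniform load w=20 kN/m over full span:
  y_1 = -wx(L³-2Lx²+x³)/(24EI) = -20·(8/3)·(8³-2·8·(8/3)²+(8/3)³)/(24·100000) = -1408/151875 m
Load 2 — applied couple M₀=17 kN·m at a=16/3 m (b=L-a=8/3):
  y_2 = (M₀x³/(6L)+C₁x)/EI  [x≤a] with C₁=M₀(3b²-L²)/(6L)=-136/9 = (17·(8/3)³/(6·8)+(-136/9)·(8/3))/100000 = -17/50625 m
Superposition: y = Σ y_i = -1459/151875 m ≈ -0.009607 m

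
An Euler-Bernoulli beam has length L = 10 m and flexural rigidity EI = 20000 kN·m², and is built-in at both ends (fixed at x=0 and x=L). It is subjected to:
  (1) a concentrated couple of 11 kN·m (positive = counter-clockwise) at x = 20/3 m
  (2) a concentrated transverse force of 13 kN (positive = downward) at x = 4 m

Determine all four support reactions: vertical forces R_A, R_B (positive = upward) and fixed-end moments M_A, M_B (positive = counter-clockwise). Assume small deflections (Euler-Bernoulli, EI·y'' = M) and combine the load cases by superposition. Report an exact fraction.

Load 1 — applied couple M₀=11 kN·m at a=20/3 m (b=L-a=10/3):
  R_A = 6M₀ab/L³ = 6·11·(20/3)·(10/3)/10³ = 22/15 kN
  M_A = M₀b(2a-b)/L² = 11·(10/3)·(2·(20/3)-(10/3))/10² = 11/3 kN·m
  R_B = -6M₀ab/L³ = -6·11·(20/3)·(10/3)/10³ = -22/15 kN
  M_B = M₀a(2b-a)/L² = 11·(20/3)·(2·(10/3)-(20/3))/10² = 0 kN·m
Load 2 — point force P=13 kN at a=4 m (b=L-a=6):
  R_A = Pb²(3a+b)/L³ = 13·6²·(3·4+6)/10³ = 1053/125 kN
  M_A = Pab²/L² = 13·4·6²/10² = 468/25 kN·m
  R_B = Pa²(a+3b)/L³ = 13·4²·(4+3·6)/10³ = 572/125 kN
  M_B = -Pa²b/L² = -13·4²·6/10² = -312/25 kN·m
Superposition: R_A = 3709/375 kN, M_A = 1679/75 kN·m, R_B = 1166/375 kN, M_B = -312/25 kN·m

R_A = 3709/375 kN, M_A = 1679/75 kN·m, R_B = 1166/375 kN, M_B = -312/25 kN·m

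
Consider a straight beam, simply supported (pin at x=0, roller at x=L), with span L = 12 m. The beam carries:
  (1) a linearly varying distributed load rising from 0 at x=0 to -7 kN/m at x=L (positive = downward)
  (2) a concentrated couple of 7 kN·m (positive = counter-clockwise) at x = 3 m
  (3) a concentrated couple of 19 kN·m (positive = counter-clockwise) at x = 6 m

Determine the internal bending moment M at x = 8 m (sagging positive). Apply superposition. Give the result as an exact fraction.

Load 1 — triangular load w₀=-7 kN/m (0→w₀ over full span):
  M_1 = w₀Lx/6 - w₀x³/(6L) = (-7)·12·8/6 - (-7)·8³/(6·12) = -560/9 kN·m
Load 2 — applied couple M₀=7 kN·m at a=3 m (b=L-a=9):
  M_2 = M₀x/L - M₀  [x>a] = 7·8/12 - 7 = -7/3 kN·m
Load 3 — applied couple M₀=19 kN·m at a=6 m (b=L-a=6):
  M_3 = M₀x/L - M₀  [x>a] = 19·8/12 - 19 = -19/3 kN·m
Superposition: M = Σ M_i = -638/9 kN·m ≈ -70.888889 kN·m

M(8) = -638/9 kN·m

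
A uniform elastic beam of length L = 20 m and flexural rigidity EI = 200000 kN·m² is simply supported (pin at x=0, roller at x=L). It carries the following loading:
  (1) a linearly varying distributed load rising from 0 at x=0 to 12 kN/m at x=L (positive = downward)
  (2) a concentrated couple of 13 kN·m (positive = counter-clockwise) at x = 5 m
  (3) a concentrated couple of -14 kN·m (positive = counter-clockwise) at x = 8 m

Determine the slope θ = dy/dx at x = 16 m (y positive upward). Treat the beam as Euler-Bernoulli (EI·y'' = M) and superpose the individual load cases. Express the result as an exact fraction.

θ(16) = 192431/24000000 rad

Load 1 — triangular load w₀=12 kN/m (0→w₀ over full span):
  θ_1 = -w₀(7L⁴-30L²x²+15x⁴)/(360LEI) = -12·(7·20⁴-30·20²·16²+15·16⁴)/(360·20·200000) = 757/93750 rad
Load 2 — applied couple M₀=13 kN·m at a=5 m (b=L-a=15):
  θ_2 = (M₀x²/(2L)-M₀(x-a)+C₁)/EI  [x>a] with C₁=M₀(3b²-L²)/(6L)=715/24 = (13·16²/(2·20)-13·(16-5)+(715/24))/200000 = -3601/24000000 rad
Load 3 — applied couple M₀=-14 kN·m at a=8 m (b=L-a=12):
  θ_3 = (M₀x²/(2L)-M₀(x-a)+C₁)/EI  [x>a] with C₁=M₀(3b²-L²)/(6L)=-56/15 = ((-14)·16²/(2·20)-(-14)·(16-8)+(-56/15))/200000 = 7/75000 rad
Superposition: θ = Σ θ_i = 192431/24000000 rad ≈ 0.008018 rad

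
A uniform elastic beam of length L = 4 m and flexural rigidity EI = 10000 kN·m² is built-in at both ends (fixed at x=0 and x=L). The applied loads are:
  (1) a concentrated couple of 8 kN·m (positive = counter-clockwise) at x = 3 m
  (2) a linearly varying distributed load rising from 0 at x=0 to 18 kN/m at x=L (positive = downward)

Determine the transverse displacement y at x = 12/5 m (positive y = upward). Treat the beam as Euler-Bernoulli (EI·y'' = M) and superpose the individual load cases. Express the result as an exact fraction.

y(12/5) = -30339/39062500 m

Load 1 — applied couple M₀=8 kN·m at a=3 m (b=L-a=1):
  y_1 = (R_Ax³/6 - M_Ax²/2)/EI  [x≤a] with R_A=9/4, M_A=5/2 = ((9/4)·(12/5)³/6 - (5/2)·(12/5)²/2)/10000 = -63/312500 m
Load 2 — triangular load w₀=18 kN/m (0→w₀ over full span):
  y_2 = -w₀x²(L-x)²(x+2L)/(120LEI) = -18·(12/5)²·(4-(12/5))²·((12/5)+2·4)/(120·4·10000) = -5616/9765625 m
Superposition: y = Σ y_i = -30339/39062500 m ≈ -0.000777 m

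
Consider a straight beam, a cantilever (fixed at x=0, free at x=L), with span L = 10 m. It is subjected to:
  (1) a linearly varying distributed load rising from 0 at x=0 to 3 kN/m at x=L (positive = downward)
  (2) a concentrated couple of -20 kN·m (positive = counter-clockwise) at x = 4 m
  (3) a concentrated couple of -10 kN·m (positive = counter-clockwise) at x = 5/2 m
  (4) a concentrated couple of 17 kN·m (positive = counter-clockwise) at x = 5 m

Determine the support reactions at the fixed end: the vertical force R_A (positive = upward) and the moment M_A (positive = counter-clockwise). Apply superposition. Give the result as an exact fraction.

Load 1 — triangular load w₀=3 kN/m (0→w₀ over full span):
  R_A = w₀L/2 = 3·10/2 = 15 kN
  M_A = w₀L²/3 = 3·10²/3 = 100 kN·m
Load 2 — applied couple M₀=-20 kN·m at a=4 m (b=L-a=6):
  R_A = 0 kN
  M_A = -M₀ = -(-20) = 20 kN·m
Load 3 — applied couple M₀=-10 kN·m at a=5/2 m (b=L-a=15/2):
  R_A = 0 kN
  M_A = -M₀ = -(-10) = 10 kN·m
Load 4 — applied couple M₀=17 kN·m at a=5 m (b=L-a=5):
  R_A = 0 kN
  M_A = -M₀ = -17 kN·m
Superposition: R_A = 15 kN, M_A = 113 kN·m

R_A = 15 kN, M_A = 113 kN·m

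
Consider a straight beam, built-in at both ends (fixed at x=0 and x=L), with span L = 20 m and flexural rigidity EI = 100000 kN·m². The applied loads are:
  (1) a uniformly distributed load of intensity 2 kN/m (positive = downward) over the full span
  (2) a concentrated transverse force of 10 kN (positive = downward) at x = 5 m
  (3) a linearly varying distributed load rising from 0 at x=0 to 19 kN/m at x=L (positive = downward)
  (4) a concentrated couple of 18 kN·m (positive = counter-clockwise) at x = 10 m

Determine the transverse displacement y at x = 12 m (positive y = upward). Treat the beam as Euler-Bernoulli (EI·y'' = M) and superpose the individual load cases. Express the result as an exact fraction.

y(12) = -88121/1875000 m

Load 1 — uniform load w=2 kN/m over full span:
  y_1 = -wx²(L-x)²/(24EI) = -2·12²·(20-12)²/(24·100000) = -24/3125 m
Load 2 — point force P=10 kN at a=5 m (b=L-a=15):
  y_2 = -Pa²(L-x)²(3bL-(3b+a)(L-x))/(6L³EI)  [x>a] = -10·5²·(20-12)²·(3·15·20-(3·15+5)·(20-12))/(6·20³·100000) = -1/600 m
Load 3 — triangular load w₀=19 kN/m (0→w₀ over full span):
  y_3 = -w₀x²(L-x)²(x+2L)/(120LEI) = -19·12²·(20-12)²·(12+2·20)/(120·20·100000) = -2964/78125 m
Load 4 — applied couple M₀=18 kN·m at a=10 m (b=L-a=10):
  y_4 = (R_Ax³/6 - M_Ax²/2 - M₀(x-a)²/2)/EI  [x>a] with R_A=27/20, M_A=9/2 = ((27/20)·12³/6 - (9/2)·12²/2 - 18·(12-10)²/2)/100000 = 9/31250 m
Superposition: y = Σ y_i = -88121/1875000 m ≈ -0.046998 m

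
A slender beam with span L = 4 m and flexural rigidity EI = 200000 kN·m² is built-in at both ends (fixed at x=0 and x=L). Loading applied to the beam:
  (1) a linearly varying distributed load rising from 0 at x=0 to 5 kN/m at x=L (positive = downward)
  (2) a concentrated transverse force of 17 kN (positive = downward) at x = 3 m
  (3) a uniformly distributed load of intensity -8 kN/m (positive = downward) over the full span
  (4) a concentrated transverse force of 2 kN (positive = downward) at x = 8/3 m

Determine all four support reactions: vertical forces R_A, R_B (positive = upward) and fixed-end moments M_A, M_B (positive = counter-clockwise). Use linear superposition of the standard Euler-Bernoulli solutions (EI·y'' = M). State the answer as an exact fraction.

R_A = -8489/864 kN, M_A = -1823/432 kN·m, R_B = 5897/864 kN, M_B = -1763/432 kN·m

Load 1 — triangular load w₀=5 kN/m (0→w₀ over full span):
  R_A = 3w₀L/20 = 3·5·4/20 = 3 kN
  M_A = w₀L²/30 = 5·4²/30 = 8/3 kN·m
  R_B = 7w₀L/20 = 7·5·4/20 = 7 kN
  M_B = -w₀L²/20 = -5·4²/20 = -4 kN·m
Load 2 — point force P=17 kN at a=3 m (b=L-a=1):
  R_A = Pb²(3a+b)/L³ = 17·1²·(3·3+1)/4³ = 85/32 kN
  M_A = Pab²/L² = 17·3·1²/4² = 51/16 kN·m
  R_B = Pa²(a+3b)/L³ = 17·3²·(3+3·1)/4³ = 459/32 kN
  M_B = -Pa²b/L² = -17·3²·1/4² = -153/16 kN·m
Load 3 — uniform load w=-8 kN/m over full span:
  R_A = wL/2 = (-8)·4/2 = -16 kN
  M_A = wL²/12 = (-8)·4²/12 = -32/3 kN·m
  R_B = wL/2 = (-8)·4/2 = -16 kN
  M_B = -wL²/12 = -(-8)·4²/12 = 32/3 kN·m
Load 4 — point force P=2 kN at a=8/3 m (b=L-a=4/3):
  R_A = Pb²(3a+b)/L³ = 2·(4/3)²·(3·(8/3)+(4/3))/4³ = 14/27 kN
  M_A = Pab²/L² = 2·(8/3)·(4/3)²/4² = 16/27 kN·m
  R_B = Pa²(a+3b)/L³ = 2·(8/3)²·((8/3)+3·(4/3))/4³ = 40/27 kN
  M_B = -Pa²b/L² = -2·(8/3)²·(4/3)/4² = -32/27 kN·m
Superposition: R_A = -8489/864 kN, M_A = -1823/432 kN·m, R_B = 5897/864 kN, M_B = -1763/432 kN·m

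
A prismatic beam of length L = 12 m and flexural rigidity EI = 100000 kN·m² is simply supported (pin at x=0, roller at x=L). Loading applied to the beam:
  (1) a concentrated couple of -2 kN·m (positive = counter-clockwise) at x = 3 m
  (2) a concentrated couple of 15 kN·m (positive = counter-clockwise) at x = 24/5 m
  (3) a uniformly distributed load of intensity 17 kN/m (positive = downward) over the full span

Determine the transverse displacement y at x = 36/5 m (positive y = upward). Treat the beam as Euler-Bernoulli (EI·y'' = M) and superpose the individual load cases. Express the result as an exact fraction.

y(36/5) = -1353699/31250000 m

Load 1 — applied couple M₀=-2 kN·m at a=3 m (b=L-a=9):
  y_1 = (M₀x³/(6L)-M₀(x-a)²/2+C₁x)/EI  [x>a] with C₁=M₀(3b²-L²)/(6L)=-11/4 = ((-2)·(36/5)³/(6·12)-(-2)·((36/5)-3)²/2+(-11/4)·(36/5))/100000 = -783/6250000 m
Load 2 — applied couple M₀=15 kN·m at a=24/5 m (b=L-a=36/5):
  y_2 = (M₀x³/(6L)-M₀(x-a)²/2+C₁x)/EI  [x>a] with C₁=M₀(3b²-L²)/(6L)=12/5 = (15·(36/5)³/(6·12)-15·((36/5)-(24/5))²/2+(12/5)·(36/5))/100000 = 81/156250 m
Load 3 — uniform load w=17 kN/m over full span:
  y_3 = -wx(L³-2Lx²+x³)/(24EI) = -17·(36/5)·(12³-2·12·(36/5)²+(36/5)³)/(24·100000) = -85374/1953125 m
Superposition: y = Σ y_i = -1353699/31250000 m ≈ -0.043318 m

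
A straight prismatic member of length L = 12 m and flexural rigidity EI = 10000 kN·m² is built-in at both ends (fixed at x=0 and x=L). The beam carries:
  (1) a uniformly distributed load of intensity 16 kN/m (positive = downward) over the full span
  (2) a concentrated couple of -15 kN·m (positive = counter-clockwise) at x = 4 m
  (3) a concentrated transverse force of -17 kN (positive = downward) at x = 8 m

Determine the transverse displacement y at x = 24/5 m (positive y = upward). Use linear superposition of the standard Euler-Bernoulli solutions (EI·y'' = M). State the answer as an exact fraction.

Load 1 — uniform load w=16 kN/m over full span:
  y_1 = -wx²(L-x)²/(24EI) = -16·(24/5)²·(12-(24/5))²/(24·10000) = -31104/390625 m
Load 2 — applied couple M₀=-15 kN·m at a=4 m (b=L-a=8):
  y_2 = (R_Ax³/6 - M_Ax²/2 - M₀(x-a)²/2)/EI  [x>a] with R_A=-5/3, M_A=0 = ((-5/3)·(24/5)³/6 - 0·(24/5)²/2 - (-15)·((24/5)-4)²/2)/10000 = -81/31250 m
Load 3 — point force P=-17 kN at a=8 m (b=L-a=4):
  y_3 = -Pb²x²(3aL-(3a+b)x)/(6L³EI)  [x≤a] = -(-17)·4²·(24/5)²·(3·8·12-(3·8+4)·(24/5))/(6·12³·10000) = 2176/234375 m
Superposition: y = Σ y_i = -170939/2343750 m ≈ -0.072934 m

y(24/5) = -170939/2343750 m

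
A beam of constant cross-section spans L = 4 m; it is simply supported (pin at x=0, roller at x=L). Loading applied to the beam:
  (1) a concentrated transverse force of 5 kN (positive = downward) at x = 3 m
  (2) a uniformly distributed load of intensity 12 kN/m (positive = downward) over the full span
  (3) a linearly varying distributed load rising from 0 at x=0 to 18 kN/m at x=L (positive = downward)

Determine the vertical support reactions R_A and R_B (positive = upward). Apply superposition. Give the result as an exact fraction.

Load 1 — point force P=5 kN at a=3 m (b=L-a=1):
  R_A = Pb/L = 5·1/4 = 5/4 kN
  R_B = Pa/L = 5·3/4 = 15/4 kN
Load 2 — uniform load w=12 kN/m over full span:
  R_A = wL/2 = 12·4/2 = 24 kN
  R_B = wL/2 = 12·4/2 = 24 kN
Load 3 — triangular load w₀=18 kN/m (0→w₀ over full span):
  R_A = w₀L/6 = 18·4/6 = 12 kN
  R_B = w₀L/3 = 18·4/3 = 24 kN
Superposition: R_A = 149/4 kN, R_B = 207/4 kN

R_A = 149/4 kN, R_B = 207/4 kN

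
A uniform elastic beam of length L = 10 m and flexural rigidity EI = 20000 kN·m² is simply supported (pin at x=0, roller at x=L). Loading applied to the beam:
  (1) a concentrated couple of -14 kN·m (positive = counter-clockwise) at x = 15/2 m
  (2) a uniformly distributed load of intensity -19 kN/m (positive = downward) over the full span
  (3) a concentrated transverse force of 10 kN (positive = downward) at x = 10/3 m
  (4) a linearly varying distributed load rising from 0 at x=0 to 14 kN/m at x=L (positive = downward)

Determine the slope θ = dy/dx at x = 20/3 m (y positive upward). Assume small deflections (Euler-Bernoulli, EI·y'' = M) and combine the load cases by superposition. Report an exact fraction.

Load 1 — applied couple M₀=-14 kN·m at a=15/2 m (b=L-a=5/2):
  θ_1 = (M₀x²/(2L)+C₁)/EI  [x≤a] with C₁=M₀(3b²-L²)/(6L)=455/24 = ((-14)·(20/3)²/(2·10)+(455/24))/20000 = -7/11520 rad
Load 2 — uniform load w=-19 kN/m over full span:
  θ_2 = -w(L³-6Lx²+4x³)/(24EI) = -(-19)·(10³-6·10·(20/3)²+4·(20/3)³)/(24·20000) = -247/12960 rad
Load 3 — point force P=10 kN at a=10/3 m (b=L-a=20/3):
  θ_3 = -Pa(2L²-6Lx+3x²+a²)/(6LEI)  [x>a] = -10·(10/3)·(2·10²-6·10·(20/3)+3·(20/3)²+(10/3)²)/(6·10·20000) = 1/648 rad
Load 4 — triangular load w₀=14 kN/m (0→w₀ over full span):
  θ_4 = -w₀(7L⁴-30L²x²+15x⁴)/(360LEI) = -14·(7·10⁴-30·10²·(20/3)²+15·(20/3)⁴)/(360·10·20000) = 637/97200 rad
Superposition: θ = Σ θ_i = -17993/1555200 rad ≈ -0.011570 rad

θ(20/3) = -17993/1555200 rad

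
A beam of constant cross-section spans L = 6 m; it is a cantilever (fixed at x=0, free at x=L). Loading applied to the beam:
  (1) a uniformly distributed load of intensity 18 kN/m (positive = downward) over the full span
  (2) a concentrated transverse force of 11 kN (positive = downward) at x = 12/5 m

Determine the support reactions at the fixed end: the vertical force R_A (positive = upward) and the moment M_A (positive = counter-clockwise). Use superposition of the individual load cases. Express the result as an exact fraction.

R_A = 119 kN, M_A = 1752/5 kN·m

Load 1 — uniform load w=18 kN/m over full span:
  R_A = wL = 18·6 = 108 kN
  M_A = wL²/2 = 18·6²/2 = 324 kN·m
Load 2 — point force P=11 kN at a=12/5 m (b=L-a=18/5):
  R_A = P = 11 kN
  M_A = Pa = 11·(12/5) = 132/5 kN·m
Superposition: R_A = 119 kN, M_A = 1752/5 kN·m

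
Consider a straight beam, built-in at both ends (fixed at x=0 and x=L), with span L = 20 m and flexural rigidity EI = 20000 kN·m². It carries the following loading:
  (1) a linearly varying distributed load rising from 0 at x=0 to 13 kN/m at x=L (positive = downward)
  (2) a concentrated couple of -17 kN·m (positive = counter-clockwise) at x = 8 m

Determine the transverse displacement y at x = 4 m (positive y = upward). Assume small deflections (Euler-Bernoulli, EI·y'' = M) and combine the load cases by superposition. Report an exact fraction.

y(4) = -45607/937500 m

Load 1 — triangular load w₀=13 kN/m (0→w₀ over full span):
  y_1 = -w₀x²(L-x)²(x+2L)/(120LEI) = -13·4²·(20-4)²·(4+2·20)/(120·20·20000) = -2288/46875 m
Load 2 — applied couple M₀=-17 kN·m at a=8 m (b=L-a=12):
  y_2 = (R_Ax³/6 - M_Ax²/2)/EI  [x≤a] with R_A=-153/125, M_A=-51/25 = ((-153/125)·4³/6 - (-51/25)·4²/2)/20000 = 51/312500 m
Superposition: y = Σ y_i = -45607/937500 m ≈ -0.048647 m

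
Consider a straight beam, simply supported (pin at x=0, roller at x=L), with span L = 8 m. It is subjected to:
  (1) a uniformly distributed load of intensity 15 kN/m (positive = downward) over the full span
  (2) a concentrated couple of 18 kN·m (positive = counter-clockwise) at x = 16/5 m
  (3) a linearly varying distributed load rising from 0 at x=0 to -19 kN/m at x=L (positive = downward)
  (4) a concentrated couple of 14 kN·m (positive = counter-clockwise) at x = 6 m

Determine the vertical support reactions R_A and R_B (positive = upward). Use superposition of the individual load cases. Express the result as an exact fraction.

R_A = 116/3 kN, R_B = 16/3 kN

Load 1 — uniform load w=15 kN/m over full span:
  R_A = wL/2 = 15·8/2 = 60 kN
  R_B = wL/2 = 15·8/2 = 60 kN
Load 2 — applied couple M₀=18 kN·m at a=16/5 m (b=L-a=24/5):
  R_A = M₀/L = 18/8 = 9/4 kN
  R_B = -M₀/L = -18/8 = -9/4 kN
Load 3 — triangular load w₀=-19 kN/m (0→w₀ over full span):
  R_A = w₀L/6 = (-19)·8/6 = -76/3 kN
  R_B = w₀L/3 = (-19)·8/3 = -152/3 kN
Load 4 — applied couple M₀=14 kN·m at a=6 m (b=L-a=2):
  R_A = M₀/L = 14/8 = 7/4 kN
  R_B = -M₀/L = -14/8 = -7/4 kN
Superposition: R_A = 116/3 kN, R_B = 16/3 kN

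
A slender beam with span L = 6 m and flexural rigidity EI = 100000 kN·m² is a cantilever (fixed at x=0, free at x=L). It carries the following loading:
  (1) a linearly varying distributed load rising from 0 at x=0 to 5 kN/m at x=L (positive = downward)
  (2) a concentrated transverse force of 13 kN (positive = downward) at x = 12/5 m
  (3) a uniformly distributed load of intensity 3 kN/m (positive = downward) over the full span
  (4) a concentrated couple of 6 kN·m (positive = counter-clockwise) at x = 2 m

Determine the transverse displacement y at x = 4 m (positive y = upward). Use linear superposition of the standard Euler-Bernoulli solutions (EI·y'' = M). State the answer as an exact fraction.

Load 1 — triangular load w₀=5 kN/m (0→w₀ over full span):
  y_1 = (w₀Lx³/12-w₀L²x²/6-w₀x⁵/(120L))/EI = (5·6·4³/12-5·6²·4²/6-5·4⁵/(120·6))/100000 = -92/28125 m
Load 2 — point force P=13 kN at a=12/5 m (b=L-a=18/5):
  y_2 = -Pa²(3x-a)/(6EI)  [x>a] = -13·(12/5)²·(3·4-(12/5))/(6·100000) = -468/390625 m
Load 3 — uniform load w=3 kN/m over full span:
  y_3 = -wx²(x²-4Lx+6L²)/(24EI) = -3·4²·(4²-4·6·4+6·6²)/(24·100000) = -17/6250 m
Load 4 — applied couple M₀=6 kN·m at a=2 m (b=L-a=4):
  y_4 = M₀a(2x-a)/(2EI)  [x>a] = 6·2·(2·4-2)/(2·100000) = 9/25000 m
Superposition: y = Σ y_i = -192071/28125000 m ≈ -0.006829 m

y(4) = -192071/28125000 m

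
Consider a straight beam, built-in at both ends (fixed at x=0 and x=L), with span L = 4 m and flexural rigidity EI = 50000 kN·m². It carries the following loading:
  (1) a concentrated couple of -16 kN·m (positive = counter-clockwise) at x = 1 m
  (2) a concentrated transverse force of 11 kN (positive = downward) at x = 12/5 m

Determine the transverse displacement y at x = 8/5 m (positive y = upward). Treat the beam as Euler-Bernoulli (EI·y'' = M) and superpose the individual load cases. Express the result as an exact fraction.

y(8/5) = -39817/292968750 m

Load 1 — applied couple M₀=-16 kN·m at a=1 m (b=L-a=3):
  y_1 = (R_Ax³/6 - M_Ax²/2 - M₀(x-a)²/2)/EI  [x>a] with R_A=-9/2, M_A=3 = ((-9/2)·(8/5)³/6 - 3·(8/5)²/2 - (-16)·((8/5)-1)²/2)/50000 = -63/781250 m
Load 2 — point force P=11 kN at a=12/5 m (b=L-a=8/5):
  y_2 = -Pb²x²(3aL-(3a+b)x)/(6L³EI)  [x≤a] = -11·(8/5)²·(8/5)²·(3·(12/5)·4-(3·(12/5)+(8/5))·(8/5))/(6·4³·50000) = -8096/146484375 m
Superposition: y = Σ y_i = -39817/292968750 m ≈ -0.000136 m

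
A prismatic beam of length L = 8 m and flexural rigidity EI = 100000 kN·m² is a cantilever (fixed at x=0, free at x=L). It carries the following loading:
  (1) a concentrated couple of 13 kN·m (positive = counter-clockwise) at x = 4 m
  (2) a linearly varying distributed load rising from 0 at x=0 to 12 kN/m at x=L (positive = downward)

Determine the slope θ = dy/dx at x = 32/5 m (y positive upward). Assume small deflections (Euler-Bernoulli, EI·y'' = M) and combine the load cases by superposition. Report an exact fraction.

θ(32/5) = -110659/15625000 rad

Load 1 — applied couple M₀=13 kN·m at a=4 m (b=L-a=4):
  θ_1 = M₀a/EI  [x>a] = 13·4/100000 = 13/25000 rad
Load 2 — triangular load w₀=12 kN/m (0→w₀ over full span):
  θ_2 = (w₀Lx²/4-w₀L²x/3-w₀x⁴/(24L))/EI = (12·8·(32/5)²/4-12·8²·(32/5)/3-12·(32/5)⁴/(24·8))/100000 = -14848/1953125 rad
Superposition: θ = Σ θ_i = -110659/15625000 rad ≈ -0.007082 rad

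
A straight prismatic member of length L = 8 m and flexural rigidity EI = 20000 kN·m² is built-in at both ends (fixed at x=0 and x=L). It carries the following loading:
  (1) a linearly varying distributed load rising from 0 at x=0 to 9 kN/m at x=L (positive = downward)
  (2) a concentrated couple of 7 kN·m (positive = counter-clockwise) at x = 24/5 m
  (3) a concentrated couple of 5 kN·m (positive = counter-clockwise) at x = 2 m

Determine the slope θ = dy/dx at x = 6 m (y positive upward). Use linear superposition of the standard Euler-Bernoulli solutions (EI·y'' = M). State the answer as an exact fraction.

θ(6) = 14057/16000000 rad

Load 1 — triangular load w₀=9 kN/m (0→w₀ over full span):
  θ_1 = -w₀(2x(L-x)(L-2x)(x+2L)+x²(L-x)²)/(120LEI) = -9·(2·6·(8-6)·(8-2·6)·(6+2·8)+6²·(8-6)²)/(120·8·20000) = 369/400000 rad
Load 2 — applied couple M₀=7 kN·m at a=24/5 m (b=L-a=16/5):
  θ_2 = (R_Ax²/2 - M_Ax - M₀(x-a))/EI  [x>a] with R_A=63/50, M_A=56/25 = ((63/50)·6²/2 - (56/25)·6 - 7·(6-(24/5)))/20000 = 21/500000 rad
Load 3 — applied couple M₀=5 kN·m at a=2 m (b=L-a=6):
  θ_3 = (R_Ax²/2 - M_Ax - M₀(x-a))/EI  [x>a] with R_A=45/64, M_A=-15/16 = ((45/64)·6²/2 - (-15/16)·6 - 5·(6-2))/20000 = -11/128000 rad
Superposition: θ = Σ θ_i = 14057/16000000 rad ≈ 0.000879 rad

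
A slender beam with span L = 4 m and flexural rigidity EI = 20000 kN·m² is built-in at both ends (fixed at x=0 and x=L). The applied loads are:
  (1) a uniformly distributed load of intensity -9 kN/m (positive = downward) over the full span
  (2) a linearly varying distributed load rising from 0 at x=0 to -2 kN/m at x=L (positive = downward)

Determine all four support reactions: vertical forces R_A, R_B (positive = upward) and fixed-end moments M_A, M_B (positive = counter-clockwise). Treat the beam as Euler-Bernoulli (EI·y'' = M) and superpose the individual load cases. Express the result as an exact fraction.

Load 1 — uniform load w=-9 kN/m over full span:
  R_A = wL/2 = (-9)·4/2 = -18 kN
  M_A = wL²/12 = (-9)·4²/12 = -12 kN·m
  R_B = wL/2 = (-9)·4/2 = -18 kN
  M_B = -wL²/12 = -(-9)·4²/12 = 12 kN·m
Load 2 — triangular load w₀=-2 kN/m (0→w₀ over full span):
  R_A = 3w₀L/20 = 3·(-2)·4/20 = -6/5 kN
  M_A = w₀L²/30 = (-2)·4²/30 = -16/15 kN·m
  R_B = 7w₀L/20 = 7·(-2)·4/20 = -14/5 kN
  M_B = -w₀L²/20 = -(-2)·4²/20 = 8/5 kN·m
Superposition: R_A = -96/5 kN, M_A = -196/15 kN·m, R_B = -104/5 kN, M_B = 68/5 kN·m

R_A = -96/5 kN, M_A = -196/15 kN·m, R_B = -104/5 kN, M_B = 68/5 kN·m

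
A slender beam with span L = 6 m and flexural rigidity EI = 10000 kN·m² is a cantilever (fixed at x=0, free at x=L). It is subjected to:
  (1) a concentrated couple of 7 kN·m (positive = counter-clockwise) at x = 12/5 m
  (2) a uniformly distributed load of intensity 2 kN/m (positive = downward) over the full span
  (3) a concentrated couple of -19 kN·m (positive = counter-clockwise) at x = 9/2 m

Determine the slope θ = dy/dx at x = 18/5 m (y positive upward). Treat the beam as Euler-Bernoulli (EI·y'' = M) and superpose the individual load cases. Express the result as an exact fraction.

Load 1 — applied couple M₀=7 kN·m at a=12/5 m (b=L-a=18/5):
  θ_1 = M₀a/EI  [x>a] = 7·(12/5)/10000 = 21/12500 rad
Load 2 — uniform load w=2 kN/m over full span:
  θ_2 = -wx(x²-3Lx+3L²)/(6EI) = -2·(18/5)·((18/5)²-3·6·(18/5)+3·6²)/(6·10000) = -1053/156250 rad
Load 3 — applied couple M₀=-19 kN·m at a=9/2 m (b=L-a=3/2):
  θ_3 = M₀x/EI  [x≤a] = (-19)·(18/5)/10000 = -171/25000 rad
Superposition: θ = Σ θ_i = -7437/625000 rad ≈ -0.011899 rad

θ(18/5) = -7437/625000 rad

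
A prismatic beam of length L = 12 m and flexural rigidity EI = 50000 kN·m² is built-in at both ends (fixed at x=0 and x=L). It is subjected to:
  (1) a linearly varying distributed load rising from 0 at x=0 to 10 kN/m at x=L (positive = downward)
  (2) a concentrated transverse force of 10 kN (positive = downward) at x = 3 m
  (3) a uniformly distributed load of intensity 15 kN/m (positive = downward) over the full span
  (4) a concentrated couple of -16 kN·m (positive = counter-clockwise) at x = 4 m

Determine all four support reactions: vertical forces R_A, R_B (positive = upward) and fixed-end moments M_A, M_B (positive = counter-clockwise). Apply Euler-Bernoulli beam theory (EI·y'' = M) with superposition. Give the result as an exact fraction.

R_A = 16511/144 kN, M_A = 1959/8 kN·m, R_B = 19489/144 kN, M_B = -6311/24 kN·m

Load 1 — triangular load w₀=10 kN/m (0→w₀ over full span):
  R_A = 3w₀L/20 = 3·10·12/20 = 18 kN
  M_A = w₀L²/30 = 10·12²/30 = 48 kN·m
  R_B = 7w₀L/20 = 7·10·12/20 = 42 kN
  M_B = -w₀L²/20 = -10·12²/20 = -72 kN·m
Load 2 — point force P=10 kN at a=3 m (b=L-a=9):
  R_A = Pb²(3a+b)/L³ = 10·9²·(3·3+9)/12³ = 135/16 kN
  M_A = Pab²/L² = 10·3·9²/12² = 135/8 kN·m
  R_B = Pa²(a+3b)/L³ = 10·3²·(3+3·9)/12³ = 25/16 kN
  M_B = -Pa²b/L² = -10·3²·9/12² = -45/8 kN·m
Load 3 — uniform load w=15 kN/m over full span:
  R_A = wL/2 = 15·12/2 = 90 kN
  M_A = wL²/12 = 15·12²/12 = 180 kN·m
  R_B = wL/2 = 15·12/2 = 90 kN
  M_B = -wL²/12 = -15·12²/12 = -180 kN·m
Load 4 — applied couple M₀=-16 kN·m at a=4 m (b=L-a=8):
  R_A = 6M₀ab/L³ = 6·(-16)·4·8/12³ = -16/9 kN
  M_A = M₀b(2a-b)/L² = (-16)·8·(2·4-8)/12² = 0 kN·m
  R_B = -6M₀ab/L³ = -6·(-16)·4·8/12³ = 16/9 kN
  M_B = M₀a(2b-a)/L² = (-16)·4·(2·8-4)/12² = -16/3 kN·m
Superposition: R_A = 16511/144 kN, M_A = 1959/8 kN·m, R_B = 19489/144 kN, M_B = -6311/24 kN·m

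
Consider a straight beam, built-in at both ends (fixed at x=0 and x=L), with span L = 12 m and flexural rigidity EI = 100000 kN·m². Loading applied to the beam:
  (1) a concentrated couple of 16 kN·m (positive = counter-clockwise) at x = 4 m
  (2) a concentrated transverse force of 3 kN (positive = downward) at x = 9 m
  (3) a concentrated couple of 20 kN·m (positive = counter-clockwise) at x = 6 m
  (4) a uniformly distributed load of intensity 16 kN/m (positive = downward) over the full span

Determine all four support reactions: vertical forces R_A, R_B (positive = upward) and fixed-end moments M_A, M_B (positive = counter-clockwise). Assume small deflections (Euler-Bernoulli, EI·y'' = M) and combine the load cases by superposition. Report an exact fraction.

Load 1 — applied couple M₀=16 kN·m at a=4 m (b=L-a=8):
  R_A = 6M₀ab/L³ = 6·16·4·8/12³ = 16/9 kN
  M_A = M₀b(2a-b)/L² = 16·8·(2·4-8)/12² = 0 kN·m
  R_B = -6M₀ab/L³ = -6·16·4·8/12³ = -16/9 kN
  M_B = M₀a(2b-a)/L² = 16·4·(2·8-4)/12² = 16/3 kN·m
Load 2 — point force P=3 kN at a=9 m (b=L-a=3):
  R_A = Pb²(3a+b)/L³ = 3·3²·(3·9+3)/12³ = 15/32 kN
  M_A = Pab²/L² = 3·9·3²/12² = 27/16 kN·m
  R_B = Pa²(a+3b)/L³ = 3·9²·(9+3·3)/12³ = 81/32 kN
  M_B = -Pa²b/L² = -3·9²·3/12² = -81/16 kN·m
Load 3 — applied couple M₀=20 kN·m at a=6 m (b=L-a=6):
  R_A = 6M₀ab/L³ = 6·20·6·6/12³ = 5/2 kN
  M_A = M₀b(2a-b)/L² = 20·6·(2·6-6)/12² = 5 kN·m
  R_B = -6M₀ab/L³ = -6·20·6·6/12³ = -5/2 kN
  M_B = M₀a(2b-a)/L² = 20·6·(2·6-6)/12² = 5 kN·m
Load 4 — uniform load w=16 kN/m over full span:
  R_A = wL/2 = 16·12/2 = 96 kN
  M_A = wL²/12 = 16·12²/12 = 192 kN·m
  R_B = wL/2 = 16·12/2 = 96 kN
  M_B = -wL²/12 = -16·12²/12 = -192 kN·m
Superposition: R_A = 29015/288 kN, M_A = 3179/16 kN·m, R_B = 27145/288 kN, M_B = -8963/48 kN·m

R_A = 29015/288 kN, M_A = 3179/16 kN·m, R_B = 27145/288 kN, M_B = -8963/48 kN·m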